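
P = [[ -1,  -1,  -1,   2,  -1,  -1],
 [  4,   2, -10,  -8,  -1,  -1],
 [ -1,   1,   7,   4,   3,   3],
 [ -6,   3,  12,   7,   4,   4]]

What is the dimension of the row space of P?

4

Row reduce to echelon form.
R2 ← R2 + (4)·R1: [0, -2, -14, 0, -5, -5]
R3 ← R3 − R1: [0, 2, 8, 2, 4, 4]
R4 ← R4 − (6)·R1: [0, 9, 18, -5, 10, 10]
R3 ← R3 + R2: [0, 0, -6, 2, -1, -1]
R4 ← R4 + (9/2)·R2: [0, 0, -45, -5, -25/2, -25/2]
R4 ← R4 − (15/2)·R3: [0, 0, 0, -20, -5, -5]
Echelon form has 4 nonzero rows, so rank(P) = 4.
The row space has dimension equal to the rank: 4.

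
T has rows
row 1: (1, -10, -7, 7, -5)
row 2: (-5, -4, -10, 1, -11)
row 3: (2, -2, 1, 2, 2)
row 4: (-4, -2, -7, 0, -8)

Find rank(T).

2

Row reduce to echelon form.
R2 ← R2 + (5)·R1: [0, -54, -45, 36, -36]
R3 ← R3 − (2)·R1: [0, 18, 15, -12, 12]
R4 ← R4 + (4)·R1: [0, -42, -35, 28, -28]
R3 ← R3 + (1/3)·R2: [0, 0, 0, 0, 0]
R4 ← R4 − (7/9)·R2: [0, 0, 0, 0, 0]
Echelon form has 2 nonzero rows, so rank(T) = 2.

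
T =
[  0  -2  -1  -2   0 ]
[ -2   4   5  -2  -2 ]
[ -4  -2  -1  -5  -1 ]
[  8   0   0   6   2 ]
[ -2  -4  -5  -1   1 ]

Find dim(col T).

Row reduce to echelon form.
Swap R1 ↔ R2
R3 ← R3 − (2)·R1: [0, -10, -11, -1, 3]
R4 ← R4 + (4)·R1: [0, 16, 20, -2, -6]
R5 ← R5 − R1: [0, -8, -10, 1, 3]
R3 ← R3 − (5)·R2: [0, 0, -6, 9, 3]
R4 ← R4 + (8)·R2: [0, 0, 12, -18, -6]
R5 ← R5 − (4)·R2: [0, 0, -6, 9, 3]
R4 ← R4 + (2)·R3: [0, 0, 0, 0, 0]
R5 ← R5 − R3: [0, 0, 0, 0, 0]
Echelon form has 3 nonzero rows, so rank(T) = 3.
The column space has dimension equal to the rank: 3.

3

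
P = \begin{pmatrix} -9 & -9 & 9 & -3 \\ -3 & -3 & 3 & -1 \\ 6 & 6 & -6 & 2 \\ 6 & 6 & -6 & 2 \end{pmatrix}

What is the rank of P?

Row reduce to echelon form.
R2 ← R2 − (1/3)·R1: [0, 0, 0, 0]
R3 ← R3 + (2/3)·R1: [0, 0, 0, 0]
R4 ← R4 + (2/3)·R1: [0, 0, 0, 0]
Echelon form has 1 nonzero row, so rank(P) = 1.

1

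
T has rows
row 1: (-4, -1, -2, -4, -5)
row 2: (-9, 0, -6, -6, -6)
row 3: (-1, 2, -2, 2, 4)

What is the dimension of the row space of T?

2

Row reduce to echelon form.
R2 ← R2 − (9/4)·R1: [0, 9/4, -3/2, 3, 21/4]
R3 ← R3 − (1/4)·R1: [0, 9/4, -3/2, 3, 21/4]
R3 ← R3 − R2: [0, 0, 0, 0, 0]
Echelon form has 2 nonzero rows, so rank(T) = 2.
The row space has dimension equal to the rank: 2.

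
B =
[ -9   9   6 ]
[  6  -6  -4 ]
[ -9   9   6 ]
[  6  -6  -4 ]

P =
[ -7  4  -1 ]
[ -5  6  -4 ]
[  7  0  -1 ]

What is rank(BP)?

1

First compute BP:
[[ 60,  18, -33],
 [-40, -12,  22],
 [ 60,  18, -33],
 [-40, -12,  22]]
Now row reduce the product.
R2 ← R2 + (2/3)·R1: [0, 0, 0]
R3 ← R3 − R1: [0, 0, 0]
R4 ← R4 + (2/3)·R1: [0, 0, 0]
1 nonzero row, so rank(BP) = 1.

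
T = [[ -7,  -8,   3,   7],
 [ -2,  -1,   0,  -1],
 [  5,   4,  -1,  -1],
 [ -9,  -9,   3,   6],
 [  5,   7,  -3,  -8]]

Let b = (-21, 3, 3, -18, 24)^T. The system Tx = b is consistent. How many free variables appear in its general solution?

Row reduce the augmented matrix [T | b].
R2 ← R2 − (2/7)·R1: [0, 9/7, -6/7, -3, 9]
R3 ← R3 + (5/7)·R1: [0, -12/7, 8/7, 4, -12]
R4 ← R4 − (9/7)·R1: [0, 9/7, -6/7, -3, 9]
R5 ← R5 + (5/7)·R1: [0, 9/7, -6/7, -3, 9]
R3 ← R3 + (4/3)·R2: [0, 0, 0, 0, 0]
R4 ← R4 − R2: [0, 0, 0, 0, 0]
R5 ← R5 − R2: [0, 0, 0, 0, 0]
The echelon form has 2 nonzero rows, and every pivot lies in the first 4 columns, so rank(T) = rank([T|b]) = 2.
The system is consistent.
Free variables = (unknowns) − (rank) = 4 − 2 = 2.

2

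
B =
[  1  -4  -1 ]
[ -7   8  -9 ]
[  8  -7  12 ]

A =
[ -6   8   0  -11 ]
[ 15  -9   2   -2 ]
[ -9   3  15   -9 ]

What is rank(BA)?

2

First compute BA:
[[-57,  41, -23,   6],
 [243, -155, -119, 142],
 [-261, 163, 166, -182]]
Now row reduce the product.
R2 ← R2 + (81/19)·R1: [0, 376/19, -4124/19, 3184/19]
R3 ← R3 − (87/19)·R1: [0, -470/19, 5155/19, -3980/19]
R3 ← R3 + (5/4)·R2: [0, 0, 0, 0]
2 nonzero rows, so rank(BA) = 2.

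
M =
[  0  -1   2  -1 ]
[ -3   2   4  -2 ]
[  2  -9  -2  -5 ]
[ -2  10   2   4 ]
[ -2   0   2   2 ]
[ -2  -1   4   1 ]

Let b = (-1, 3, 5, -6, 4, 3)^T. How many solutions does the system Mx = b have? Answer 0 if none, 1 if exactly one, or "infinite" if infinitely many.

1

Row reduce the augmented matrix [M | b].
Swap R1 ↔ R2
R3 ← R3 + (2/3)·R1: [0, -23/3, 2/3, -19/3, 7]
R4 ← R4 − (2/3)·R1: [0, 26/3, -2/3, 16/3, -8]
R5 ← R5 − (2/3)·R1: [0, -4/3, -2/3, 10/3, 2]
R6 ← R6 − (2/3)·R1: [0, -7/3, 4/3, 7/3, 1]
R3 ← R3 − (23/3)·R2: [0, 0, -44/3, 4/3, 44/3]
R4 ← R4 + (26/3)·R2: [0, 0, 50/3, -10/3, -50/3]
R5 ← R5 − (4/3)·R2: [0, 0, -10/3, 14/3, 10/3]
R6 ← R6 − (7/3)·R2: [0, 0, -10/3, 14/3, 10/3]
R4 ← R4 + (25/22)·R3: [0, 0, 0, -20/11, 0]
R5 ← R5 − (5/22)·R3: [0, 0, 0, 48/11, 0]
R6 ← R6 − (5/22)·R3: [0, 0, 0, 48/11, 0]
R5 ← R5 + (12/5)·R4: [0, 0, 0, 0, 0]
R6 ← R6 + (12/5)·R4: [0, 0, 0, 0, 0]
The echelon form has 4 nonzero rows, and every pivot lies in the first 4 columns, so rank(M) = rank([M|b]) = 4.
The system is consistent.
rank = 4 = number of unknowns, so the solution is unique.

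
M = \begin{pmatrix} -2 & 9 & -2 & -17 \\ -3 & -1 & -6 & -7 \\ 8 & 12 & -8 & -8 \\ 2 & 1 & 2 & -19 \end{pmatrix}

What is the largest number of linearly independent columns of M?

Row reduce to echelon form.
R2 ← R2 − (3/2)·R1: [0, -29/2, -3, 37/2]
R3 ← R3 + (4)·R1: [0, 48, -16, -76]
R4 ← R4 + R1: [0, 10, 0, -36]
R3 ← R3 + (96/29)·R2: [0, 0, -752/29, -428/29]
R4 ← R4 + (20/29)·R2: [0, 0, -60/29, -674/29]
R4 ← R4 − (15/188)·R3: [0, 0, 0, -1037/47]
Echelon form has 4 nonzero rows, so rank(M) = 4.
The rank gives the maximum number of linearly independent columns: 4.

4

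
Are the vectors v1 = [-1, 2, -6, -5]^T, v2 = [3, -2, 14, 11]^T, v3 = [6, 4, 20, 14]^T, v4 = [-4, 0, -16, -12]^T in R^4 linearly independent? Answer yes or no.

Form the matrix with these vectors as rows and row reduce.
R2 ← R2 + (3)·R1: [0, 4, -4, -4]
R3 ← R3 + (6)·R1: [0, 16, -16, -16]
R4 ← R4 − (4)·R1: [0, -8, 8, 8]
R3 ← R3 − (4)·R2: [0, 0, 0, 0]
R4 ← R4 + (2)·R2: [0, 0, 0, 0]
2 nonzero rows, so the 4 vectors span a space of dimension 2.
Since 2 < 4, the vectors are linearly dependent.

no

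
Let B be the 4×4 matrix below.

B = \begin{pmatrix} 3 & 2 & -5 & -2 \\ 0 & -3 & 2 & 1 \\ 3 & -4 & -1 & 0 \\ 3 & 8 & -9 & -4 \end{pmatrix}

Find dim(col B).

Row reduce to echelon form.
R3 ← R3 − R1: [0, -6, 4, 2]
R4 ← R4 − R1: [0, 6, -4, -2]
R3 ← R3 − (2)·R2: [0, 0, 0, 0]
R4 ← R4 + (2)·R2: [0, 0, 0, 0]
Echelon form has 2 nonzero rows, so rank(B) = 2.
The column space has dimension equal to the rank: 2.

2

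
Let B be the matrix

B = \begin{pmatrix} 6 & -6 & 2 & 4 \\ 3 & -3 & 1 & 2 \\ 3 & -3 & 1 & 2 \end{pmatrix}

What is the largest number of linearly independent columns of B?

Row reduce to echelon form.
R2 ← R2 − (1/2)·R1: [0, 0, 0, 0]
R3 ← R3 − (1/2)·R1: [0, 0, 0, 0]
Echelon form has 1 nonzero row, so rank(B) = 1.
The rank gives the maximum number of linearly independent columns: 1.

1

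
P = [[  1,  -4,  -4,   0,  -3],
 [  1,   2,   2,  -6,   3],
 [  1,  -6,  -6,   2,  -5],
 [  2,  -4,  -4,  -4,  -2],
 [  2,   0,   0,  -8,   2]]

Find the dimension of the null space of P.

Row reduce to echelon form.
R2 ← R2 − R1: [0, 6, 6, -6, 6]
R3 ← R3 − R1: [0, -2, -2, 2, -2]
R4 ← R4 − (2)·R1: [0, 4, 4, -4, 4]
R5 ← R5 − (2)·R1: [0, 8, 8, -8, 8]
R3 ← R3 + (1/3)·R2: [0, 0, 0, 0, 0]
R4 ← R4 − (2/3)·R2: [0, 0, 0, 0, 0]
R5 ← R5 − (4/3)·R2: [0, 0, 0, 0, 0]
2 nonzero rows, so rank(P) = 2.
P has 5 columns; by rank–nullity, nullity = 5 − 2 = 3.

3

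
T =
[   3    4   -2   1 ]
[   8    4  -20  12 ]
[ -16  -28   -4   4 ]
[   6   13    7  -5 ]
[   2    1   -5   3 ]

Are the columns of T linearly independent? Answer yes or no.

no

Row reduce T to echelon form.
R2 ← R2 − (8/3)·R1: [0, -20/3, -44/3, 28/3]
R3 ← R3 + (16/3)·R1: [0, -20/3, -44/3, 28/3]
R4 ← R4 − (2)·R1: [0, 5, 11, -7]
R5 ← R5 − (2/3)·R1: [0, -5/3, -11/3, 7/3]
R3 ← R3 − R2: [0, 0, 0, 0]
R4 ← R4 + (3/4)·R2: [0, 0, 0, 0]
R5 ← R5 − (1/4)·R2: [0, 0, 0, 0]
2 pivots among 4 columns.
Only 2 < 4 pivot columns, so the columns are linearly dependent.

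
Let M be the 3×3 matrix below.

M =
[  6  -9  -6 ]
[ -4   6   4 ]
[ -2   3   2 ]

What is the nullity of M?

2

Row reduce to echelon form.
R2 ← R2 + (2/3)·R1: [0, 0, 0]
R3 ← R3 + (1/3)·R1: [0, 0, 0]
1 nonzero row, so rank(M) = 1.
M has 3 columns; by rank–nullity, nullity = 3 − 1 = 2.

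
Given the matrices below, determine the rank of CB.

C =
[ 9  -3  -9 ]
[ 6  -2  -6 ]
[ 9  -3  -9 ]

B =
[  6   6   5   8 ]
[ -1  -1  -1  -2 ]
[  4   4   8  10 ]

First compute CB:
[[ 21,  21, -24, -12],
 [ 14,  14, -16,  -8],
 [ 21,  21, -24, -12]]
Now row reduce the product.
R2 ← R2 − (2/3)·R1: [0, 0, 0, 0]
R3 ← R3 − R1: [0, 0, 0, 0]
1 nonzero row, so rank(CB) = 1.

1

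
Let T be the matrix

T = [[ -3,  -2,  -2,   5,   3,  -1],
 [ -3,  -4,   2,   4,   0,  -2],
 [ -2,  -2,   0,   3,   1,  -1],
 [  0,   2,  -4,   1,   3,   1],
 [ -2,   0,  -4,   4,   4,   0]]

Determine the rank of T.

Row reduce to echelon form.
R2 ← R2 − R1: [0, -2, 4, -1, -3, -1]
R3 ← R3 − (2/3)·R1: [0, -2/3, 4/3, -1/3, -1, -1/3]
R5 ← R5 − (2/3)·R1: [0, 4/3, -8/3, 2/3, 2, 2/3]
R3 ← R3 − (1/3)·R2: [0, 0, 0, 0, 0, 0]
R4 ← R4 + R2: [0, 0, 0, 0, 0, 0]
R5 ← R5 + (2/3)·R2: [0, 0, 0, 0, 0, 0]
Echelon form has 2 nonzero rows, so rank(T) = 2.

2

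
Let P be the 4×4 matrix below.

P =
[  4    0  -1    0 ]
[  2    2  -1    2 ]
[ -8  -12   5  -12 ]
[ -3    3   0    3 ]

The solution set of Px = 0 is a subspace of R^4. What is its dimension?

Row reduce to echelon form.
R2 ← R2 − (1/2)·R1: [0, 2, -1/2, 2]
R3 ← R3 + (2)·R1: [0, -12, 3, -12]
R4 ← R4 + (3/4)·R1: [0, 3, -3/4, 3]
R3 ← R3 + (6)·R2: [0, 0, 0, 0]
R4 ← R4 − (3/2)·R2: [0, 0, 0, 0]
2 nonzero rows, so rank(P) = 2.
P has 4 columns; by rank–nullity, nullity = 4 − 2 = 2.

2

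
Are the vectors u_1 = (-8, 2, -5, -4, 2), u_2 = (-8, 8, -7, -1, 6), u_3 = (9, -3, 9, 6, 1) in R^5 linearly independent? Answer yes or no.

Form the matrix with these vectors as rows and row reduce.
R2 ← R2 − R1: [0, 6, -2, 3, 4]
R3 ← R3 + (9/8)·R1: [0, -3/4, 27/8, 3/2, 13/4]
R3 ← R3 + (1/8)·R2: [0, 0, 25/8, 15/8, 15/4]
3 nonzero rows, so the 3 vectors span a space of dimension 3.
Since 3 = 3, the vectors are linearly independent.

yes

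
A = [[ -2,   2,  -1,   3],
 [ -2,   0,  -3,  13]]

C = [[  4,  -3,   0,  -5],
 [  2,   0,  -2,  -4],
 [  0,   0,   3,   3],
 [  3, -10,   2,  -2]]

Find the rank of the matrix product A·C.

2

First compute AC:
[[  5, -24,  -1,  -7],
 [ 31, -124,  17, -25]]
Now row reduce the product.
R2 ← R2 − (31/5)·R1: [0, 124/5, 116/5, 92/5]
2 nonzero rows, so rank(AC) = 2.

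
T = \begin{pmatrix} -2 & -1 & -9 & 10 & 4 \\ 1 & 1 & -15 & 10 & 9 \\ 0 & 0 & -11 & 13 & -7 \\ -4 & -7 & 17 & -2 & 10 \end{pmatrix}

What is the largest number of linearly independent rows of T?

Row reduce to echelon form.
R2 ← R2 + (1/2)·R1: [0, 1/2, -39/2, 15, 11]
R4 ← R4 − (2)·R1: [0, -5, 35, -22, 2]
R4 ← R4 + (10)·R2: [0, 0, -160, 128, 112]
R4 ← R4 − (160/11)·R3: [0, 0, 0, -672/11, 2352/11]
Echelon form has 4 nonzero rows, so rank(T) = 4.
The rank gives the maximum number of linearly independent rows: 4.

4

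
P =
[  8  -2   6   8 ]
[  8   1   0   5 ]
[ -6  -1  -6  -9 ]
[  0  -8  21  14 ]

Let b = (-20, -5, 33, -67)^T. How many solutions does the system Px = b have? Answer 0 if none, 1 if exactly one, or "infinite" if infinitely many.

Row reduce the augmented matrix [P | b].
R2 ← R2 − R1: [0, 3, -6, -3, 15]
R3 ← R3 + (3/4)·R1: [0, -5/2, -3/2, -3, 18]
R3 ← R3 + (5/6)·R2: [0, 0, -13/2, -11/2, 61/2]
R4 ← R4 + (8/3)·R2: [0, 0, 5, 6, -27]
R4 ← R4 + (10/13)·R3: [0, 0, 0, 23/13, -46/13]
The echelon form has 4 nonzero rows, and every pivot lies in the first 4 columns, so rank(P) = rank([P|b]) = 4.
The system is consistent.
rank = 4 = number of unknowns, so the solution is unique.

1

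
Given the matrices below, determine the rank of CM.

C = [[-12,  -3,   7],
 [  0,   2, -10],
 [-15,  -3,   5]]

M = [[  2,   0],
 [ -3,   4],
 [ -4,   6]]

2

First compute CM:
[[-43,  30],
 [ 34, -52],
 [-41,  18]]
Now row reduce the product.
R2 ← R2 + (34/43)·R1: [0, -1216/43]
R3 ← R3 − (41/43)·R1: [0, -456/43]
R3 ← R3 − (3/8)·R2: [0, 0]
2 nonzero rows, so rank(CM) = 2.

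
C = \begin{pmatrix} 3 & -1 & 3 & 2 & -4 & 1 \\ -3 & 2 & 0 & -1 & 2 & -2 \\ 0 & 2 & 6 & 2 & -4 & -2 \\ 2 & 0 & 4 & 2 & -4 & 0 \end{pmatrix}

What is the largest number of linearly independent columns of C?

Row reduce to echelon form.
R2 ← R2 + R1: [0, 1, 3, 1, -2, -1]
R4 ← R4 − (2/3)·R1: [0, 2/3, 2, 2/3, -4/3, -2/3]
R3 ← R3 − (2)·R2: [0, 0, 0, 0, 0, 0]
R4 ← R4 − (2/3)·R2: [0, 0, 0, 0, 0, 0]
Echelon form has 2 nonzero rows, so rank(C) = 2.
The rank gives the maximum number of linearly independent columns: 2.

2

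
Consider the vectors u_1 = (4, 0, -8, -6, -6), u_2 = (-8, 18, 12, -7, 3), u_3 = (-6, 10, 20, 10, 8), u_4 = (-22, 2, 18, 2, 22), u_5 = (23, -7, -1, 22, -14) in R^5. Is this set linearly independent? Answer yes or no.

Form the matrix with these vectors as rows and row reduce.
R2 ← R2 + (2)·R1: [0, 18, -4, -19, -9]
R3 ← R3 + (3/2)·R1: [0, 10, 8, 1, -1]
R4 ← R4 + (11/2)·R1: [0, 2, -26, -31, -11]
R5 ← R5 − (23/4)·R1: [0, -7, 45, 113/2, 41/2]
R3 ← R3 − (5/9)·R2: [0, 0, 92/9, 104/9, 4]
R4 ← R4 − (1/9)·R2: [0, 0, -230/9, -260/9, -10]
R5 ← R5 + (7/18)·R2: [0, 0, 391/9, 442/9, 17]
R4 ← R4 + (5/2)·R3: [0, 0, 0, 0, 0]
R5 ← R5 − (17/4)·R3: [0, 0, 0, 0, 0]
3 nonzero rows, so the 5 vectors span a space of dimension 3.
Since 3 < 5, the vectors are linearly dependent.

no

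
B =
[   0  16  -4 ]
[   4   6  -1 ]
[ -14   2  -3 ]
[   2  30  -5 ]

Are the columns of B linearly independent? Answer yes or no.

Row reduce B to echelon form.
Swap R1 ↔ R2
R3 ← R3 + (7/2)·R1: [0, 23, -13/2]
R4 ← R4 − (1/2)·R1: [0, 27, -9/2]
R3 ← R3 − (23/16)·R2: [0, 0, -3/4]
R4 ← R4 − (27/16)·R2: [0, 0, 9/4]
R4 ← R4 + (3)·R3: [0, 0, 0]
3 pivots among 3 columns.
Every column is a pivot column, so the columns are linearly independent.

yes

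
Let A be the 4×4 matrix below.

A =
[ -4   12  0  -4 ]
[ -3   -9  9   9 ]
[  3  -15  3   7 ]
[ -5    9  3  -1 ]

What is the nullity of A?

Row reduce to echelon form.
R2 ← R2 − (3/4)·R1: [0, -18, 9, 12]
R3 ← R3 + (3/4)·R1: [0, -6, 3, 4]
R4 ← R4 − (5/4)·R1: [0, -6, 3, 4]
R3 ← R3 − (1/3)·R2: [0, 0, 0, 0]
R4 ← R4 − (1/3)·R2: [0, 0, 0, 0]
2 nonzero rows, so rank(A) = 2.
A has 4 columns; by rank–nullity, nullity = 4 − 2 = 2.

2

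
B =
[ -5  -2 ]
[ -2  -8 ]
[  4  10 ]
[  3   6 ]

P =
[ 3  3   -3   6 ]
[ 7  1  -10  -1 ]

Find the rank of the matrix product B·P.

2

First compute BP:
[[-29, -17,  35, -28],
 [-62, -14,  86,  -4],
 [ 82,  22, -112,  14],
 [ 51,  15, -69,  12]]
Now row reduce the product.
R2 ← R2 − (62/29)·R1: [0, 648/29, 324/29, 1620/29]
R3 ← R3 + (82/29)·R1: [0, -756/29, -378/29, -1890/29]
R4 ← R4 + (51/29)·R1: [0, -432/29, -216/29, -1080/29]
R3 ← R3 + (7/6)·R2: [0, 0, 0, 0]
R4 ← R4 + (2/3)·R2: [0, 0, 0, 0]
2 nonzero rows, so rank(BP) = 2.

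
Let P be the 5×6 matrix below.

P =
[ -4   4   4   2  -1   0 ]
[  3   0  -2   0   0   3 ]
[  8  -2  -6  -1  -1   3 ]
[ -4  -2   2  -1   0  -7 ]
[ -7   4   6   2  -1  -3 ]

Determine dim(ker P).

3

Row reduce to echelon form.
R2 ← R2 + (3/4)·R1: [0, 3, 1, 3/2, -3/4, 3]
R3 ← R3 + (2)·R1: [0, 6, 2, 3, -3, 3]
R4 ← R4 − R1: [0, -6, -2, -3, 1, -7]
R5 ← R5 − (7/4)·R1: [0, -3, -1, -3/2, 3/4, -3]
R3 ← R3 − (2)·R2: [0, 0, 0, 0, -3/2, -3]
R4 ← R4 + (2)·R2: [0, 0, 0, 0, -1/2, -1]
R5 ← R5 + R2: [0, 0, 0, 0, 0, 0]
R4 ← R4 − (1/3)·R3: [0, 0, 0, 0, 0, 0]
3 nonzero rows, so rank(P) = 3.
P has 6 columns; by rank–nullity, nullity = 6 − 3 = 3.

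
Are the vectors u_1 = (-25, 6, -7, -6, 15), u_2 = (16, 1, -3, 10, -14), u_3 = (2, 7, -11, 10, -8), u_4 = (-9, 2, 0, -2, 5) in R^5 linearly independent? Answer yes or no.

Form the matrix with these vectors as rows and row reduce.
R2 ← R2 + (16/25)·R1: [0, 121/25, -187/25, 154/25, -22/5]
R3 ← R3 + (2/25)·R1: [0, 187/25, -289/25, 238/25, -34/5]
R4 ← R4 − (9/25)·R1: [0, -4/25, 63/25, 4/25, -2/5]
R3 ← R3 − (17/11)·R2: [0, 0, 0, 0, 0]
R4 ← R4 + (4/121)·R2: [0, 0, 25/11, 4/11, -6/11]
Swap R3 ↔ R4
3 nonzero rows, so the 4 vectors span a space of dimension 3.
Since 3 < 4, the vectors are linearly dependent.

no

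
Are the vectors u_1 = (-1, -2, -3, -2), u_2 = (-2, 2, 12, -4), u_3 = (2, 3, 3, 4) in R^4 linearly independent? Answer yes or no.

no

Form the matrix with these vectors as rows and row reduce.
R2 ← R2 − (2)·R1: [0, 6, 18, 0]
R3 ← R3 + (2)·R1: [0, -1, -3, 0]
R3 ← R3 + (1/6)·R2: [0, 0, 0, 0]
2 nonzero rows, so the 3 vectors span a space of dimension 2.
Since 2 < 3, the vectors are linearly dependent.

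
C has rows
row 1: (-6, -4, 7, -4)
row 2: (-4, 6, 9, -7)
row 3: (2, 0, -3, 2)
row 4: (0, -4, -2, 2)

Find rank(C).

Row reduce to echelon form.
R2 ← R2 − (2/3)·R1: [0, 26/3, 13/3, -13/3]
R3 ← R3 + (1/3)·R1: [0, -4/3, -2/3, 2/3]
R3 ← R3 + (2/13)·R2: [0, 0, 0, 0]
R4 ← R4 + (6/13)·R2: [0, 0, 0, 0]
Echelon form has 2 nonzero rows, so rank(C) = 2.

2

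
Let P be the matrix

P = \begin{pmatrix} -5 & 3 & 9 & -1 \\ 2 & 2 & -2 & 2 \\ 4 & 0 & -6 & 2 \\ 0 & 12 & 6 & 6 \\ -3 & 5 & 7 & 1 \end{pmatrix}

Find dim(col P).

Row reduce to echelon form.
R2 ← R2 + (2/5)·R1: [0, 16/5, 8/5, 8/5]
R3 ← R3 + (4/5)·R1: [0, 12/5, 6/5, 6/5]
R5 ← R5 − (3/5)·R1: [0, 16/5, 8/5, 8/5]
R3 ← R3 − (3/4)·R2: [0, 0, 0, 0]
R4 ← R4 − (15/4)·R2: [0, 0, 0, 0]
R5 ← R5 − R2: [0, 0, 0, 0]
Echelon form has 2 nonzero rows, so rank(P) = 2.
The column space has dimension equal to the rank: 2.

2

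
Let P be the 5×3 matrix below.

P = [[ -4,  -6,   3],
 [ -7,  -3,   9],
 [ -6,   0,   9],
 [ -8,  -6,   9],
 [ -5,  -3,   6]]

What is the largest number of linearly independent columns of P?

2

Row reduce to echelon form.
R2 ← R2 − (7/4)·R1: [0, 15/2, 15/4]
R3 ← R3 − (3/2)·R1: [0, 9, 9/2]
R4 ← R4 − (2)·R1: [0, 6, 3]
R5 ← R5 − (5/4)·R1: [0, 9/2, 9/4]
R3 ← R3 − (6/5)·R2: [0, 0, 0]
R4 ← R4 − (4/5)·R2: [0, 0, 0]
R5 ← R5 − (3/5)·R2: [0, 0, 0]
Echelon form has 2 nonzero rows, so rank(P) = 2.
The rank gives the maximum number of linearly independent columns: 2.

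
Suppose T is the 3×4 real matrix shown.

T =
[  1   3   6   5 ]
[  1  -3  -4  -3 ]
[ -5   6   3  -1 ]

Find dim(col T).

3

Row reduce to echelon form.
R2 ← R2 − R1: [0, -6, -10, -8]
R3 ← R3 + (5)·R1: [0, 21, 33, 24]
R3 ← R3 + (7/2)·R2: [0, 0, -2, -4]
Echelon form has 3 nonzero rows, so rank(T) = 3.
The column space has dimension equal to the rank: 3.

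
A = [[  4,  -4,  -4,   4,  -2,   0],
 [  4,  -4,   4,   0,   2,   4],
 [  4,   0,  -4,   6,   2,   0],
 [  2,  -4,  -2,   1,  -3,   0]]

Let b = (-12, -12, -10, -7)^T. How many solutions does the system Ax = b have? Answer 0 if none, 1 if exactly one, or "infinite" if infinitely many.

infinite

Row reduce the augmented matrix [A | b].
R2 ← R2 − R1: [0, 0, 8, -4, 4, 4, 0]
R3 ← R3 − R1: [0, 4, 0, 2, 4, 0, 2]
R4 ← R4 − (1/2)·R1: [0, -2, 0, -1, -2, 0, -1]
Swap R2 ↔ R3
R4 ← R4 + (1/2)·R2: [0, 0, 0, 0, 0, 0, 0]
The echelon form has 3 nonzero rows, and every pivot lies in the first 6 columns, so rank(A) = rank([A|b]) = 3.
The system is consistent.
rank = 3 < 6 unknowns, so there are infinitely many solutions.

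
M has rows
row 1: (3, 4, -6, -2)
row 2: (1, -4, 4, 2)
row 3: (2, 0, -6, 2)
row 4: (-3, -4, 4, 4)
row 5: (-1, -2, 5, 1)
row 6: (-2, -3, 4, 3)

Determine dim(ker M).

0

Row reduce to echelon form.
R2 ← R2 − (1/3)·R1: [0, -16/3, 6, 8/3]
R3 ← R3 − (2/3)·R1: [0, -8/3, -2, 10/3]
R4 ← R4 + R1: [0, 0, -2, 2]
R5 ← R5 + (1/3)·R1: [0, -2/3, 3, 1/3]
R6 ← R6 + (2/3)·R1: [0, -1/3, 0, 5/3]
R3 ← R3 − (1/2)·R2: [0, 0, -5, 2]
R5 ← R5 − (1/8)·R2: [0, 0, 9/4, 0]
R6 ← R6 − (1/16)·R2: [0, 0, -3/8, 3/2]
R4 ← R4 − (2/5)·R3: [0, 0, 0, 6/5]
R5 ← R5 + (9/20)·R3: [0, 0, 0, 9/10]
R6 ← R6 − (3/40)·R3: [0, 0, 0, 27/20]
R5 ← R5 − (3/4)·R4: [0, 0, 0, 0]
R6 ← R6 − (9/8)·R4: [0, 0, 0, 0]
4 nonzero rows, so rank(M) = 4.
M has 4 columns; by rank–nullity, nullity = 4 − 4 = 0.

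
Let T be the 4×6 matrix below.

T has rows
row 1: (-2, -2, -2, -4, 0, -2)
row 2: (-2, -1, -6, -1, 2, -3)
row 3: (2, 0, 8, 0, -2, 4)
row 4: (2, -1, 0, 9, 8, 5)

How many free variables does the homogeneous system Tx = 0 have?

3

Row reduce to echelon form.
R2 ← R2 − R1: [0, 1, -4, 3, 2, -1]
R3 ← R3 + R1: [0, -2, 6, -4, -2, 2]
R4 ← R4 + R1: [0, -3, -2, 5, 8, 3]
R3 ← R3 + (2)·R2: [0, 0, -2, 2, 2, 0]
R4 ← R4 + (3)·R2: [0, 0, -14, 14, 14, 0]
R4 ← R4 − (7)·R3: [0, 0, 0, 0, 0, 0]
3 nonzero rows, so rank(T) = 3.
T has 6 columns; by rank–nullity, nullity = 6 − 3 = 3.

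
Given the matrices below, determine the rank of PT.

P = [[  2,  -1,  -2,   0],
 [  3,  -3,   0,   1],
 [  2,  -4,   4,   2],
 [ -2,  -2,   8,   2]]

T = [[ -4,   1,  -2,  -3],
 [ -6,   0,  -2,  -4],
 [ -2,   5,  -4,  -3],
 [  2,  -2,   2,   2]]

First compute PT:
[[  2,  -8,   6,   4],
 [  8,   1,   2,   5],
 [ 12,  18,  -8,   2],
 [  8,  34, -20,  -6]]
Now row reduce the product.
R2 ← R2 − (4)·R1: [0, 33, -22, -11]
R3 ← R3 − (6)·R1: [0, 66, -44, -22]
R4 ← R4 − (4)·R1: [0, 66, -44, -22]
R3 ← R3 − (2)·R2: [0, 0, 0, 0]
R4 ← R4 − (2)·R2: [0, 0, 0, 0]
2 nonzero rows, so rank(PT) = 2.

2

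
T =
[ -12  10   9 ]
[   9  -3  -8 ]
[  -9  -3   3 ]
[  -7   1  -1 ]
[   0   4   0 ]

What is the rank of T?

Row reduce to echelon form.
R2 ← R2 + (3/4)·R1: [0, 9/2, -5/4]
R3 ← R3 − (3/4)·R1: [0, -21/2, -15/4]
R4 ← R4 − (7/12)·R1: [0, -29/6, -25/4]
R3 ← R3 + (7/3)·R2: [0, 0, -20/3]
R4 ← R4 + (29/27)·R2: [0, 0, -205/27]
R5 ← R5 − (8/9)·R2: [0, 0, 10/9]
R4 ← R4 − (41/36)·R3: [0, 0, 0]
R5 ← R5 + (1/6)·R3: [0, 0, 0]
Echelon form has 3 nonzero rows, so rank(T) = 3.

3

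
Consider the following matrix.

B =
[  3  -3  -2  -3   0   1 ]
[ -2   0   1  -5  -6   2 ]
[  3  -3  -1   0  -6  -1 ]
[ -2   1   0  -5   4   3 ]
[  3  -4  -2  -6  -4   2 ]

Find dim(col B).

3

Row reduce to echelon form.
R2 ← R2 + (2/3)·R1: [0, -2, -1/3, -7, -6, 8/3]
R3 ← R3 − R1: [0, 0, 1, 3, -6, -2]
R4 ← R4 + (2/3)·R1: [0, -1, -4/3, -7, 4, 11/3]
R5 ← R5 − R1: [0, -1, 0, -3, -4, 1]
R4 ← R4 − (1/2)·R2: [0, 0, -7/6, -7/2, 7, 7/3]
R5 ← R5 − (1/2)·R2: [0, 0, 1/6, 1/2, -1, -1/3]
R4 ← R4 + (7/6)·R3: [0, 0, 0, 0, 0, 0]
R5 ← R5 − (1/6)·R3: [0, 0, 0, 0, 0, 0]
Echelon form has 3 nonzero rows, so rank(B) = 3.
The column space has dimension equal to the rank: 3.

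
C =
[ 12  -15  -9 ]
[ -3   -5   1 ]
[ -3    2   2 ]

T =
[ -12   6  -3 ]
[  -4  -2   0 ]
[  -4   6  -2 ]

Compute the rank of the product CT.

2

First compute CT:
[[-48,  48, -18],
 [ 52,  -2,   7],
 [ 20, -10,   5]]
Now row reduce the product.
R2 ← R2 + (13/12)·R1: [0, 50, -25/2]
R3 ← R3 + (5/12)·R1: [0, 10, -5/2]
R3 ← R3 − (1/5)·R2: [0, 0, 0]
2 nonzero rows, so rank(CT) = 2.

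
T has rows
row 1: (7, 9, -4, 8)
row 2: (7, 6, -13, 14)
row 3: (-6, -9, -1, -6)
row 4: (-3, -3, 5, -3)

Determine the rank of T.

3

Row reduce to echelon form.
R2 ← R2 − R1: [0, -3, -9, 6]
R3 ← R3 + (6/7)·R1: [0, -9/7, -31/7, 6/7]
R4 ← R4 + (3/7)·R1: [0, 6/7, 23/7, 3/7]
R3 ← R3 − (3/7)·R2: [0, 0, -4/7, -12/7]
R4 ← R4 + (2/7)·R2: [0, 0, 5/7, 15/7]
R4 ← R4 + (5/4)·R3: [0, 0, 0, 0]
Echelon form has 3 nonzero rows, so rank(T) = 3.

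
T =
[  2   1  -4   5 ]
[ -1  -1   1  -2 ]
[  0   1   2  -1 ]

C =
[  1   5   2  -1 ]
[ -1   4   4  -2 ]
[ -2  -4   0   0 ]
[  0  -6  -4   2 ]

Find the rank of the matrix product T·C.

2

First compute TC:
[[  9,   0, -12,   6],
 [ -2,  -1,   2,  -1],
 [ -5,   2,   8,  -4]]
Now row reduce the product.
R2 ← R2 + (2/9)·R1: [0, -1, -2/3, 1/3]
R3 ← R3 + (5/9)·R1: [0, 2, 4/3, -2/3]
R3 ← R3 + (2)·R2: [0, 0, 0, 0]
2 nonzero rows, so rank(TC) = 2.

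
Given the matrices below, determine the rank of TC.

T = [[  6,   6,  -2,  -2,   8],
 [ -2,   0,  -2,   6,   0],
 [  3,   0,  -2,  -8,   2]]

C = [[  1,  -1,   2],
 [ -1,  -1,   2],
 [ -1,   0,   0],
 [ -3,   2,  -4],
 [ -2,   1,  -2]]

First compute TC:
[[ -8,  -8,  16],
 [-18,  14, -28],
 [ 25, -17,  34]]
Now row reduce the product.
R2 ← R2 − (9/4)·R1: [0, 32, -64]
R3 ← R3 + (25/8)·R1: [0, -42, 84]
R3 ← R3 + (21/16)·R2: [0, 0, 0]
2 nonzero rows, so rank(TC) = 2.

2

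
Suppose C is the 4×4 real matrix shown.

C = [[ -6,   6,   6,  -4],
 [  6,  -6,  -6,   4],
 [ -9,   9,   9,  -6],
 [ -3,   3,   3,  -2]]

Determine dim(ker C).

3

Row reduce to echelon form.
R2 ← R2 + R1: [0, 0, 0, 0]
R3 ← R3 − (3/2)·R1: [0, 0, 0, 0]
R4 ← R4 − (1/2)·R1: [0, 0, 0, 0]
1 nonzero row, so rank(C) = 1.
C has 4 columns; by rank–nullity, nullity = 4 − 1 = 3.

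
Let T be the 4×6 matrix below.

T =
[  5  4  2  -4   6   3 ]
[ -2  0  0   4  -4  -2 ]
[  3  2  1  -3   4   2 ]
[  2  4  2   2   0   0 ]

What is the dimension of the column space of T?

Row reduce to echelon form.
R2 ← R2 + (2/5)·R1: [0, 8/5, 4/5, 12/5, -8/5, -4/5]
R3 ← R3 − (3/5)·R1: [0, -2/5, -1/5, -3/5, 2/5, 1/5]
R4 ← R4 − (2/5)·R1: [0, 12/5, 6/5, 18/5, -12/5, -6/5]
R3 ← R3 + (1/4)·R2: [0, 0, 0, 0, 0, 0]
R4 ← R4 − (3/2)·R2: [0, 0, 0, 0, 0, 0]
Echelon form has 2 nonzero rows, so rank(T) = 2.
The column space has dimension equal to the rank: 2.

2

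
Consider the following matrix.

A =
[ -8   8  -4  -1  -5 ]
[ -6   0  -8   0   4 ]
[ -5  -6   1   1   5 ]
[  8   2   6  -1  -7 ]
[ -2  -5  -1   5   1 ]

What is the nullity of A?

0

Row reduce to echelon form.
R2 ← R2 − (3/4)·R1: [0, -6, -5, 3/4, 31/4]
R3 ← R3 − (5/8)·R1: [0, -11, 7/2, 13/8, 65/8]
R4 ← R4 + R1: [0, 10, 2, -2, -12]
R5 ← R5 − (1/4)·R1: [0, -7, 0, 21/4, 9/4]
R3 ← R3 − (11/6)·R2: [0, 0, 38/3, 1/4, -73/12]
R4 ← R4 + (5/3)·R2: [0, 0, -19/3, -3/4, 11/12]
R5 ← R5 − (7/6)·R2: [0, 0, 35/6, 35/8, -163/24]
R4 ← R4 + (1/2)·R3: [0, 0, 0, -5/8, -17/8]
R5 ← R5 − (35/76)·R3: [0, 0, 0, 1295/304, -1213/304]
R5 ← R5 + (259/38)·R4: [0, 0, 0, 0, -351/19]
5 nonzero rows, so rank(A) = 5.
A has 5 columns; by rank–nullity, nullity = 5 − 5 = 0.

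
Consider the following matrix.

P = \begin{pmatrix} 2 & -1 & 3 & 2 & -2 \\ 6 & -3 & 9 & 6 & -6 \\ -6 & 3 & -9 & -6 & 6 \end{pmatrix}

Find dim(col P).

Row reduce to echelon form.
R2 ← R2 − (3)·R1: [0, 0, 0, 0, 0]
R3 ← R3 + (3)·R1: [0, 0, 0, 0, 0]
Echelon form has 1 nonzero row, so rank(P) = 1.
The column space has dimension equal to the rank: 1.

1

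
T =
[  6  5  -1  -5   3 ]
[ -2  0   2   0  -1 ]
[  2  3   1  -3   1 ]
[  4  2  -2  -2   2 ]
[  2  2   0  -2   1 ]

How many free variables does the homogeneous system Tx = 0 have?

Row reduce to echelon form.
R2 ← R2 + (1/3)·R1: [0, 5/3, 5/3, -5/3, 0]
R3 ← R3 − (1/3)·R1: [0, 4/3, 4/3, -4/3, 0]
R4 ← R4 − (2/3)·R1: [0, -4/3, -4/3, 4/3, 0]
R5 ← R5 − (1/3)·R1: [0, 1/3, 1/3, -1/3, 0]
R3 ← R3 − (4/5)·R2: [0, 0, 0, 0, 0]
R4 ← R4 + (4/5)·R2: [0, 0, 0, 0, 0]
R5 ← R5 − (1/5)·R2: [0, 0, 0, 0, 0]
2 nonzero rows, so rank(T) = 2.
T has 5 columns; by rank–nullity, nullity = 5 − 2 = 3.

3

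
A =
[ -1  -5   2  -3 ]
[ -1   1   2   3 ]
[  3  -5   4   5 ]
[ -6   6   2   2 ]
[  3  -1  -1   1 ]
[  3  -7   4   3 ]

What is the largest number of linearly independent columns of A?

Row reduce to echelon form.
R2 ← R2 − R1: [0, 6, 0, 6]
R3 ← R3 + (3)·R1: [0, -20, 10, -4]
R4 ← R4 − (6)·R1: [0, 36, -10, 20]
R5 ← R5 + (3)·R1: [0, -16, 5, -8]
R6 ← R6 + (3)·R1: [0, -22, 10, -6]
R3 ← R3 + (10/3)·R2: [0, 0, 10, 16]
R4 ← R4 − (6)·R2: [0, 0, -10, -16]
R5 ← R5 + (8/3)·R2: [0, 0, 5, 8]
R6 ← R6 + (11/3)·R2: [0, 0, 10, 16]
R4 ← R4 + R3: [0, 0, 0, 0]
R5 ← R5 − (1/2)·R3: [0, 0, 0, 0]
R6 ← R6 − R3: [0, 0, 0, 0]
Echelon form has 3 nonzero rows, so rank(A) = 3.
The rank gives the maximum number of linearly independent columns: 3.

3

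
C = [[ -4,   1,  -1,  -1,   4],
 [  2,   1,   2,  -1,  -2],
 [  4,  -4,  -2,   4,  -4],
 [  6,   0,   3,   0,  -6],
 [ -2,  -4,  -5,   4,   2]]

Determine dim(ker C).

Row reduce to echelon form.
R2 ← R2 + (1/2)·R1: [0, 3/2, 3/2, -3/2, 0]
R3 ← R3 + R1: [0, -3, -3, 3, 0]
R4 ← R4 + (3/2)·R1: [0, 3/2, 3/2, -3/2, 0]
R5 ← R5 − (1/2)·R1: [0, -9/2, -9/2, 9/2, 0]
R3 ← R3 + (2)·R2: [0, 0, 0, 0, 0]
R4 ← R4 − R2: [0, 0, 0, 0, 0]
R5 ← R5 + (3)·R2: [0, 0, 0, 0, 0]
2 nonzero rows, so rank(C) = 2.
C has 5 columns; by rank–nullity, nullity = 5 − 2 = 3.

3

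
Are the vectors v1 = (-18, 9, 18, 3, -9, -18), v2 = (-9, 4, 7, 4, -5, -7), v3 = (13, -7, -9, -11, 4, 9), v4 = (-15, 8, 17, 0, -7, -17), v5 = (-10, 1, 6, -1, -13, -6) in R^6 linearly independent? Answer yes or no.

no

Form the matrix with these vectors as rows and row reduce.
R2 ← R2 − (1/2)·R1: [0, -1/2, -2, 5/2, -1/2, 2]
R3 ← R3 + (13/18)·R1: [0, -1/2, 4, -53/6, -5/2, -4]
R4 ← R4 − (5/6)·R1: [0, 1/2, 2, -5/2, 1/2, -2]
R5 ← R5 − (5/9)·R1: [0, -4, -4, -8/3, -8, 4]
R3 ← R3 − R2: [0, 0, 6, -34/3, -2, -6]
R4 ← R4 + R2: [0, 0, 0, 0, 0, 0]
R5 ← R5 − (8)·R2: [0, 0, 12, -68/3, -4, -12]
R5 ← R5 − (2)·R3: [0, 0, 0, 0, 0, 0]
3 nonzero rows, so the 5 vectors span a space of dimension 3.
Since 3 < 5, the vectors are linearly dependent.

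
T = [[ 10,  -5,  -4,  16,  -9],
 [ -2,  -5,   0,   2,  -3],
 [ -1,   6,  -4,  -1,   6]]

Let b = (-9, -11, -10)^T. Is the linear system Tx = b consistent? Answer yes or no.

Row reduce the augmented matrix [T | b].
R2 ← R2 + (1/5)·R1: [0, -6, -4/5, 26/5, -24/5, -64/5]
R3 ← R3 + (1/10)·R1: [0, 11/2, -22/5, 3/5, 51/10, -109/10]
R3 ← R3 + (11/12)·R2: [0, 0, -77/15, 161/30, 7/10, -679/30]
The echelon form has 3 nonzero rows, and every pivot lies in the first 5 columns, so rank(T) = rank([T|b]) = 3.
The system is consistent.

yes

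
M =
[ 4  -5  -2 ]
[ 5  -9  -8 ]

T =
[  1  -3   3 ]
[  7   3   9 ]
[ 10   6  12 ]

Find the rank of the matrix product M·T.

First compute MT:
[[-51, -39, -57],
 [-138, -90, -162]]
Now row reduce the product.
R2 ← R2 − (46/17)·R1: [0, 264/17, -132/17]
2 nonzero rows, so rank(MT) = 2.

2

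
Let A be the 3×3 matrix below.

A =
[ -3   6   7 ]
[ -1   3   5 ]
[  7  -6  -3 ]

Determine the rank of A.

Row reduce to echelon form.
R2 ← R2 − (1/3)·R1: [0, 1, 8/3]
R3 ← R3 + (7/3)·R1: [0, 8, 40/3]
R3 ← R3 − (8)·R2: [0, 0, -8]
Echelon form has 3 nonzero rows, so rank(A) = 3.

3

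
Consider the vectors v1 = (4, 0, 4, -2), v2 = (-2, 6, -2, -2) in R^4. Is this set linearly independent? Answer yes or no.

yes

Form the matrix with these vectors as rows and row reduce.
R2 ← R2 + (1/2)·R1: [0, 6, 0, -3]
2 nonzero rows, so the 2 vectors span a space of dimension 2.
Since 2 = 2, the vectors are linearly independent.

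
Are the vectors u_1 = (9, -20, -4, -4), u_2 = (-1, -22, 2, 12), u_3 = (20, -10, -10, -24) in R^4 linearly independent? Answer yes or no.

yes

Form the matrix with these vectors as rows and row reduce.
R2 ← R2 + (1/9)·R1: [0, -218/9, 14/9, 104/9]
R3 ← R3 − (20/9)·R1: [0, 310/9, -10/9, -136/9]
R3 ← R3 + (155/109)·R2: [0, 0, 120/109, 144/109]
3 nonzero rows, so the 3 vectors span a space of dimension 3.
Since 3 = 3, the vectors are linearly independent.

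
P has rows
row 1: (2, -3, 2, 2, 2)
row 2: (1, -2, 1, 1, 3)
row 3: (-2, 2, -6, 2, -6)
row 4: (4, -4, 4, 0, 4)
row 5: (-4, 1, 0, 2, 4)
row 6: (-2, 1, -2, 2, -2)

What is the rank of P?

4

Row reduce to echelon form.
R2 ← R2 − (1/2)·R1: [0, -1/2, 0, 0, 2]
R3 ← R3 + R1: [0, -1, -4, 4, -4]
R4 ← R4 − (2)·R1: [0, 2, 0, -4, 0]
R5 ← R5 + (2)·R1: [0, -5, 4, 6, 8]
R6 ← R6 + R1: [0, -2, 0, 4, 0]
R3 ← R3 − (2)·R2: [0, 0, -4, 4, -8]
R4 ← R4 + (4)·R2: [0, 0, 0, -4, 8]
R5 ← R5 − (10)·R2: [0, 0, 4, 6, -12]
R6 ← R6 − (4)·R2: [0, 0, 0, 4, -8]
R5 ← R5 + R3: [0, 0, 0, 10, -20]
R5 ← R5 + (5/2)·R4: [0, 0, 0, 0, 0]
R6 ← R6 + R4: [0, 0, 0, 0, 0]
Echelon form has 4 nonzero rows, so rank(P) = 4.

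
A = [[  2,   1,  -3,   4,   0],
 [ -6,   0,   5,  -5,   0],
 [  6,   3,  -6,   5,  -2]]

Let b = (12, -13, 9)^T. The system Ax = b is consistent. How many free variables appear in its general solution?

Row reduce the augmented matrix [A | b].
R2 ← R2 + (3)·R1: [0, 3, -4, 7, 0, 23]
R3 ← R3 − (3)·R1: [0, 0, 3, -7, -2, -27]
The echelon form has 3 nonzero rows, and every pivot lies in the first 5 columns, so rank(A) = rank([A|b]) = 3.
The system is consistent.
Free variables = (unknowns) − (rank) = 5 − 3 = 2.

2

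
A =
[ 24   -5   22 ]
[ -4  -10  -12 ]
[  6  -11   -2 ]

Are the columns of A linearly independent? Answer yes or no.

Row reduce A to echelon form.
R2 ← R2 + (1/6)·R1: [0, -65/6, -25/3]
R3 ← R3 − (1/4)·R1: [0, -39/4, -15/2]
R3 ← R3 − (9/10)·R2: [0, 0, 0]
2 pivots among 3 columns.
Only 2 < 3 pivot columns, so the columns are linearly dependent.

no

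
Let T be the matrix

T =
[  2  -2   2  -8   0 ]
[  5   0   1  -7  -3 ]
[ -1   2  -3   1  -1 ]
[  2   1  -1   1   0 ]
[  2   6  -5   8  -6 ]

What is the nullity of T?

Row reduce to echelon form.
R2 ← R2 − (5/2)·R1: [0, 5, -4, 13, -3]
R3 ← R3 + (1/2)·R1: [0, 1, -2, -3, -1]
R4 ← R4 − R1: [0, 3, -3, 9, 0]
R5 ← R5 − R1: [0, 8, -7, 16, -6]
R3 ← R3 − (1/5)·R2: [0, 0, -6/5, -28/5, -2/5]
R4 ← R4 − (3/5)·R2: [0, 0, -3/5, 6/5, 9/5]
R5 ← R5 − (8/5)·R2: [0, 0, -3/5, -24/5, -6/5]
R4 ← R4 − (1/2)·R3: [0, 0, 0, 4, 2]
R5 ← R5 − (1/2)·R3: [0, 0, 0, -2, -1]
R5 ← R5 + (1/2)·R4: [0, 0, 0, 0, 0]
4 nonzero rows, so rank(T) = 4.
T has 5 columns; by rank–nullity, nullity = 5 − 4 = 1.

1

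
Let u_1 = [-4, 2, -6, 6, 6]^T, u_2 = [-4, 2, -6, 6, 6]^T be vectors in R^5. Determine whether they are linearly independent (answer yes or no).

Form the matrix with these vectors as rows and row reduce.
R2 ← R2 − R1: [0, 0, 0, 0, 0]
1 nonzero row, so the 2 vectors span a space of dimension 1.
Since 1 < 2, the vectors are linearly dependent.

no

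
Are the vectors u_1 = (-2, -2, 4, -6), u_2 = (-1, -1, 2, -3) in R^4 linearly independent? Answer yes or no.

Form the matrix with these vectors as rows and row reduce.
R2 ← R2 − (1/2)·R1: [0, 0, 0, 0]
1 nonzero row, so the 2 vectors span a space of dimension 1.
Since 1 < 2, the vectors are linearly dependent.

no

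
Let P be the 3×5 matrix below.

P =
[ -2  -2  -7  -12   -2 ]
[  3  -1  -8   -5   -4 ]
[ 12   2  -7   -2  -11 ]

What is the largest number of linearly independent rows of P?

Row reduce to echelon form.
R2 ← R2 + (3/2)·R1: [0, -4, -37/2, -23, -7]
R3 ← R3 + (6)·R1: [0, -10, -49, -74, -23]
R3 ← R3 − (5/2)·R2: [0, 0, -11/4, -33/2, -11/2]
Echelon form has 3 nonzero rows, so rank(P) = 3.
The rank gives the maximum number of linearly independent rows: 3.

3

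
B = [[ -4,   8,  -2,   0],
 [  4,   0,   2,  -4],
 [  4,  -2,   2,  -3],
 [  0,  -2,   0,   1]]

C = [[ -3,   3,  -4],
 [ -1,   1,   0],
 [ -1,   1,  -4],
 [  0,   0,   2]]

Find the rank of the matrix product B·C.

First compute BC:
[[  6,  -6,  24],
 [-14,  14, -32],
 [-12,  12, -30],
 [  2,  -2,   2]]
Now row reduce the product.
R2 ← R2 + (7/3)·R1: [0, 0, 24]
R3 ← R3 + (2)·R1: [0, 0, 18]
R4 ← R4 − (1/3)·R1: [0, 0, -6]
R3 ← R3 − (3/4)·R2: [0, 0, 0]
R4 ← R4 + (1/4)·R2: [0, 0, 0]
2 nonzero rows, so rank(BC) = 2.

2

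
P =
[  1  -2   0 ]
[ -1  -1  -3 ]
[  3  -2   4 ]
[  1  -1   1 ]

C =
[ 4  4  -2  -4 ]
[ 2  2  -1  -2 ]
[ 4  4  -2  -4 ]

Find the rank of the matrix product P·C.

1

First compute PC:
[[  0,   0,   0,   0],
 [-18, -18,   9,  18],
 [ 24,  24, -12, -24],
 [  6,   6,  -3,  -6]]
Now row reduce the product.
Swap R1 ↔ R2
R3 ← R3 + (4/3)·R1: [0, 0, 0, 0]
R4 ← R4 + (1/3)·R1: [0, 0, 0, 0]
1 nonzero row, so rank(PC) = 1.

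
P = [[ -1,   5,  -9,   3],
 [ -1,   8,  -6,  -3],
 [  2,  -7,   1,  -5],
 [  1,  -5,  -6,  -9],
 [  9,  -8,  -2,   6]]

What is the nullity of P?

0

Row reduce to echelon form.
R2 ← R2 − R1: [0, 3, 3, -6]
R3 ← R3 + (2)·R1: [0, 3, -17, 1]
R4 ← R4 + R1: [0, 0, -15, -6]
R5 ← R5 + (9)·R1: [0, 37, -83, 33]
R3 ← R3 − R2: [0, 0, -20, 7]
R5 ← R5 − (37/3)·R2: [0, 0, -120, 107]
R4 ← R4 − (3/4)·R3: [0, 0, 0, -45/4]
R5 ← R5 − (6)·R3: [0, 0, 0, 65]
R5 ← R5 + (52/9)·R4: [0, 0, 0, 0]
4 nonzero rows, so rank(P) = 4.
P has 4 columns; by rank–nullity, nullity = 4 − 4 = 0.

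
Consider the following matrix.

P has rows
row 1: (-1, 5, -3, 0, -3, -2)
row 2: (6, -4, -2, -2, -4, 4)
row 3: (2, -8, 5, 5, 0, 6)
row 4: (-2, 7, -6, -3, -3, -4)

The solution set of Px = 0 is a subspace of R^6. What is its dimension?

2

Row reduce to echelon form.
R2 ← R2 + (6)·R1: [0, 26, -20, -2, -22, -8]
R3 ← R3 + (2)·R1: [0, 2, -1, 5, -6, 2]
R4 ← R4 − (2)·R1: [0, -3, 0, -3, 3, 0]
R3 ← R3 − (1/13)·R2: [0, 0, 7/13, 67/13, -56/13, 34/13]
R4 ← R4 + (3/26)·R2: [0, 0, -30/13, -42/13, 6/13, -12/13]
R4 ← R4 + (30/7)·R3: [0, 0, 0, 132/7, -18, 72/7]
4 nonzero rows, so rank(P) = 4.
P has 6 columns; by rank–nullity, nullity = 6 − 4 = 2.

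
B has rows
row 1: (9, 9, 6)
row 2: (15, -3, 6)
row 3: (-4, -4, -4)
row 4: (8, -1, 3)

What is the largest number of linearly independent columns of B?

3

Row reduce to echelon form.
R2 ← R2 − (5/3)·R1: [0, -18, -4]
R3 ← R3 + (4/9)·R1: [0, 0, -4/3]
R4 ← R4 − (8/9)·R1: [0, -9, -7/3]
R4 ← R4 − (1/2)·R2: [0, 0, -1/3]
R4 ← R4 − (1/4)·R3: [0, 0, 0]
Echelon form has 3 nonzero rows, so rank(B) = 3.
The rank gives the maximum number of linearly independent columns: 3.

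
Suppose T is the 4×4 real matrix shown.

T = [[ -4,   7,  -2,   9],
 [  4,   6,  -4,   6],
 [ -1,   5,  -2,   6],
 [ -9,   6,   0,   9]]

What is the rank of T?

2

Row reduce to echelon form.
R2 ← R2 + R1: [0, 13, -6, 15]
R3 ← R3 − (1/4)·R1: [0, 13/4, -3/2, 15/4]
R4 ← R4 − (9/4)·R1: [0, -39/4, 9/2, -45/4]
R3 ← R3 − (1/4)·R2: [0, 0, 0, 0]
R4 ← R4 + (3/4)·R2: [0, 0, 0, 0]
Echelon form has 2 nonzero rows, so rank(T) = 2.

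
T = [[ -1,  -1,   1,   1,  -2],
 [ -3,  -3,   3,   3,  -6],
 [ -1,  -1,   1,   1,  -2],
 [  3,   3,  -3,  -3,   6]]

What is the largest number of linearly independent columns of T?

Row reduce to echelon form.
R2 ← R2 − (3)·R1: [0, 0, 0, 0, 0]
R3 ← R3 − R1: [0, 0, 0, 0, 0]
R4 ← R4 + (3)·R1: [0, 0, 0, 0, 0]
Echelon form has 1 nonzero row, so rank(T) = 1.
The rank gives the maximum number of linearly independent columns: 1.

1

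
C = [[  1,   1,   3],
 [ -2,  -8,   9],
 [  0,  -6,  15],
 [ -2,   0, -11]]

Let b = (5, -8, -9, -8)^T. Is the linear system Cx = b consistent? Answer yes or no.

Row reduce the augmented matrix [C | b].
R2 ← R2 + (2)·R1: [0, -6, 15, 2]
R4 ← R4 + (2)·R1: [0, 2, -5, 2]
R3 ← R3 − R2: [0, 0, 0, -11]
R4 ← R4 + (1/3)·R2: [0, 0, 0, 8/3]
R4 ← R4 + (8/33)·R3: [0, 0, 0, 0]
The echelon form has 3 nonzero rows; the last pivot sits in the augmented column, so rank(C) = 2 but rank([C|b]) = 3.
Since the ranks differ, the system is inconsistent.

no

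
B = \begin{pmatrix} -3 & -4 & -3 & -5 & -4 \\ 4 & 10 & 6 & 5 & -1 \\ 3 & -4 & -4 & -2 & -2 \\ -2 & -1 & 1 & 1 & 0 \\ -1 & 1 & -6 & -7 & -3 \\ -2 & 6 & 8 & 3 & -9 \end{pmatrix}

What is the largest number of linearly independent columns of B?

5

Row reduce to echelon form.
R2 ← R2 + (4/3)·R1: [0, 14/3, 2, -5/3, -19/3]
R3 ← R3 + R1: [0, -8, -7, -7, -6]
R4 ← R4 − (2/3)·R1: [0, 5/3, 3, 13/3, 8/3]
R5 ← R5 − (1/3)·R1: [0, 7/3, -5, -16/3, -5/3]
R6 ← R6 − (2/3)·R1: [0, 26/3, 10, 19/3, -19/3]
R3 ← R3 + (12/7)·R2: [0, 0, -25/7, -69/7, -118/7]
R4 ← R4 − (5/14)·R2: [0, 0, 16/7, 69/14, 69/14]
R5 ← R5 − (1/2)·R2: [0, 0, -6, -9/2, 3/2]
R6 ← R6 − (13/7)·R2: [0, 0, 44/7, 66/7, 38/7]
R4 ← R4 + (16/25)·R3: [0, 0, 0, -69/50, -293/50]
R5 ← R5 − (42/25)·R3: [0, 0, 0, 603/50, 1491/50]
R6 ← R6 + (44/25)·R3: [0, 0, 0, -198/25, -606/25]
R5 ← R5 + (201/23)·R4: [0, 0, 0, 0, -492/23]
R6 ← R6 − (132/23)·R4: [0, 0, 0, 0, 216/23]
R6 ← R6 + (18/41)·R5: [0, 0, 0, 0, 0]
Echelon form has 5 nonzero rows, so rank(B) = 5.
The rank gives the maximum number of linearly independent columns: 5.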